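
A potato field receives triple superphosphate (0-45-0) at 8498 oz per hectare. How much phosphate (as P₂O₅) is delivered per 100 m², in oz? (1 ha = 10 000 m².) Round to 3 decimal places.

P₂O₅ per hectare = 8498 × 45% = 3824.1 oz.
Convert to per 100 m²: 3824.1 × 0.01 = 38.241 oz.

38.241 oz P₂O₅ per hundred sq m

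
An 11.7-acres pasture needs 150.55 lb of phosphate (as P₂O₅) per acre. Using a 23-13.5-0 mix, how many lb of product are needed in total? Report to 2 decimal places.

13047.67 lb

Product per acre = 150.55 / 13.5% = 1115.19 lb.
Total product = 1115.19 × 11.7 = 13047.667 lb.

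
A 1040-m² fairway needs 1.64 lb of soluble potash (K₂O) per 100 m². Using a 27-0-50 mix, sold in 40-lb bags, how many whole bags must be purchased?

Product per 100 m² = 1.64 / 50% = 3.28 lb.
Total product = 3.28 × 1040 / 100 = 34.112 lb.
Bags = ⌈34.112 / 40⌉ = 1.

1 bags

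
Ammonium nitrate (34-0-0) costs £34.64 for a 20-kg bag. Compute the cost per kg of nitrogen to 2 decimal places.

£5.09 per kg N

N in bag = 20 × 34% = 6.8 kg.
Cost per kg N = £34.64 / 6.8 = £5.0941.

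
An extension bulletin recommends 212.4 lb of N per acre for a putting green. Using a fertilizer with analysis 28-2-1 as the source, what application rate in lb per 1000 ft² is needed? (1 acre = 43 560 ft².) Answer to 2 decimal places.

Product per acre = 212.4 / 28% = 758.571 lb.
Convert to per 1000 ft²: 758.571 × 0.0229568 = 17.4144 lb.

17.41 lb of product per thousand sq ft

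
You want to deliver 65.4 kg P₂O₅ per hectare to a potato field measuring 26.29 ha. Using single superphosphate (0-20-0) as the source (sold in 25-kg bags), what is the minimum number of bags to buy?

344 bags

Product per hectare = 65.4 / 20% = 327 kg.
Total product = 327 × 26.29 = 8596.83 kg.
Bags = ⌈8596.83 / 25⌉ = 344.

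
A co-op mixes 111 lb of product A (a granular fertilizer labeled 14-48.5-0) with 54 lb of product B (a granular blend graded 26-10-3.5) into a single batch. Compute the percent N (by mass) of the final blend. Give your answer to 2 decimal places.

17.93% N

Total mass = 111 + 54 = 165 lb.
N mass = 14%×111 + 26%×54 = 29.58 lb.
% N = 29.58 / 165 = 17.9273%.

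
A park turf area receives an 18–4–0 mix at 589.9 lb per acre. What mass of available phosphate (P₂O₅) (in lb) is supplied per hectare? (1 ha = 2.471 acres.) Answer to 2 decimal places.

58.31 lb P₂O₅ per hectare

P₂O₅ per acre = 589.9 × 4% = 23.596 lb.
Convert to per hectare: 23.596 × 2.471 = 58.3057 lb.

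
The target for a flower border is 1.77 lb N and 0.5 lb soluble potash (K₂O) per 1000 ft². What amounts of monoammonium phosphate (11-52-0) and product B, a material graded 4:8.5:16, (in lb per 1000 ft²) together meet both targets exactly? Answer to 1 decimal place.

With a, b = lb per 1000 ft² of monoammonium phosphate and product B:
N: 0.11·a + 0.04·b = 1.77
K₂O: 0·a + 0.16·b = 0.5
Solving simultaneously: a = 14.9545, b = 3.125.

15.0 lb monoammonium phosphate, 3.1 lb product B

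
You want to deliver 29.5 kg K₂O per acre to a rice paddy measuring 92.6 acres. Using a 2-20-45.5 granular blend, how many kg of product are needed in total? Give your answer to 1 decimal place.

6003.7 kg

Product per acre = 29.5 / 45.5% = 64.8352 kg.
Total product = 64.8352 × 92.6 = 6003.74 kg.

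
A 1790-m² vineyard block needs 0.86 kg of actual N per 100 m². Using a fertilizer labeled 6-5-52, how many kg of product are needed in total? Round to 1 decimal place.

256.6 kg

Product per 100 m² = 0.86 / 6% = 14.3333 kg.
Total product = 14.3333 × 1790 / 100 = 256.567 kg.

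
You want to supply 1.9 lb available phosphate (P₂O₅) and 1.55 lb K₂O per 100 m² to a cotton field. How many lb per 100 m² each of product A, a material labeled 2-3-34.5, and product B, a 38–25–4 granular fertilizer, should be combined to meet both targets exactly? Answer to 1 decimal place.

Per-100 m² balance (a = product A, b = product B):
P₂O₅: 0.03·a + 0.25·b = 1.9
K₂O: 0.345·a + 0.04·b = 1.55
Eliminate a: (row1) − 0.03/0.345·(row2) → 0.246522·b = 1.76522, so b = 7.16049.
Back-substitute: a = (1.9 − 0.25·7.16049) / 0.03 = 3.66255.

3.7 lb product A, 7.2 lb product B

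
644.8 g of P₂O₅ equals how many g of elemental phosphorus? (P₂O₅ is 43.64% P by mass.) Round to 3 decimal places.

281.391 g P

P = 644.8 × 0.4364 = 281.3907 g.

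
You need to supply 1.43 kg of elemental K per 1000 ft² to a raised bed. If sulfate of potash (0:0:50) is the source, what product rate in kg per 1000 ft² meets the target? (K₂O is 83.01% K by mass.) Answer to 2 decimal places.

3.45 kg of product per thousand sq ft

As K₂O: 1.43 / 0.8301 = 1.72268 kg per 1000 ft².
Product per 1000 ft² = 1.72268 / 50% = 3.44537 kg.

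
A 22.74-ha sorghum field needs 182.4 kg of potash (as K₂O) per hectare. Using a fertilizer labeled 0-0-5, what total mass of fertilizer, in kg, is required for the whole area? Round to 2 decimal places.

Product per hectare = 182.4 / 5% = 3648 kg.
Total product = 3648 × 22.74 = 82955.52 kg.

82955.52 kg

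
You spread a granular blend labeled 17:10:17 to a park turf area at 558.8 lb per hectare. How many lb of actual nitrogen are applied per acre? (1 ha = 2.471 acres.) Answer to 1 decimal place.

nitrogen per hectare = 558.8 × 17% = 94.996 lb.
Convert to per acre: 94.996 × 0.404694 = 38.4444 lb.

38.4 lb N per acre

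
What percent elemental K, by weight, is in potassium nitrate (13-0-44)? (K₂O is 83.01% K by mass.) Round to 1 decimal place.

%K = 44 × 0.8301 = 36.5244%.

36.5% K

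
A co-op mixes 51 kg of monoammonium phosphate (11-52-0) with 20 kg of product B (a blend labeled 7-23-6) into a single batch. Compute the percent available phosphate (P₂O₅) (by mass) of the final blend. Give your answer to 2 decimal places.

Total mass = 51 + 20 = 71 kg.
P₂O₅ mass = 52%×51 + 23%×20 = 31.12 kg.
% P₂O₅ = 31.12 / 71 = 43.831%.

43.83% P₂O₅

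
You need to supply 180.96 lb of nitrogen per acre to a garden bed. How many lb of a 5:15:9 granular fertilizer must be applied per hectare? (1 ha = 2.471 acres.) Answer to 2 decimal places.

Product per acre = 180.96 / 5% = 3619.2 lb.
Convert to per hectare: 3619.2 × 2.471 = 8943.043 lb.

8943.04 lb of product per hectare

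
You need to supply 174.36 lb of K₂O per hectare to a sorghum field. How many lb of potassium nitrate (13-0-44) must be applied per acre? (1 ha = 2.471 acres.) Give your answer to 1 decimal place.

160.4 lb of product per acre

Product per hectare = 174.36 / 44% = 396.273 lb.
Convert to per acre: 396.273 × 0.404694 = 160.369 lb.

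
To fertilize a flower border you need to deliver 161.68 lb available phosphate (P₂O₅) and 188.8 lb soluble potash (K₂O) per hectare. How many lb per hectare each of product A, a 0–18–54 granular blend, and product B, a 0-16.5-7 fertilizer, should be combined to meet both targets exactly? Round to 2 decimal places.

259.27 lb product A, 697.04 lb product B

Let a = lb of product A, b = lb of product B (per hectare).
P₂O₅: 0.18·a + 0.165·b = 161.68
K₂O: 0.54·a + 0.07·b = 188.8
Solving simultaneously: a = 259.273, b = 697.035.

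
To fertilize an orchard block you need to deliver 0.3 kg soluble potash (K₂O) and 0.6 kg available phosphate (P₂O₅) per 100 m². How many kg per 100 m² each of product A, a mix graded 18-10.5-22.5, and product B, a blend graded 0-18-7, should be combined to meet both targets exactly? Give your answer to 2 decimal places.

Let a = kg of product A, b = kg of product B (per 100 m²).
K₂O: 0.225·a + 0.07·b = 0.3
P₂O₅: 0.105·a + 0.18·b = 0.6
Solving simultaneously: a = 0.361991, b = 3.12217.

0.36 kg product A, 3.12 kg product B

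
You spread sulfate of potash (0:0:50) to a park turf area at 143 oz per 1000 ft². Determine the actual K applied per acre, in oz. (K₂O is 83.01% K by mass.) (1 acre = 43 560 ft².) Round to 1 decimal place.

K₂O per 1000 ft² = 143 × 50% = 71.5 oz.
Elemental K = 71.5 × 0.8301 = 59.3521 oz per 1000 ft².
Convert to per acre: 59.3521 × 43.56 = 2585.38 oz.

2585.4 oz K per acre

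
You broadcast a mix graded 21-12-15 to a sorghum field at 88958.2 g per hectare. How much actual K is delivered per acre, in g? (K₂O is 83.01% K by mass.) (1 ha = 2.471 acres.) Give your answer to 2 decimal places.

4482.65 g K per acre

K₂O per hectare = 88958.2 × 15% = 13343.7 g.
Elemental K = 13343.7 × 0.8301 = 11076.6 g per hectare.
Convert to per acre: 11076.6 × 0.404694 = 4482.651 g.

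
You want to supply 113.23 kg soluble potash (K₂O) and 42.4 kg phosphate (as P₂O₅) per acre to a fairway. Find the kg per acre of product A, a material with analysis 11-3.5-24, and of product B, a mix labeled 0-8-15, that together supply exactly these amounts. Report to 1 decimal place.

193.4 kg product A, 445.4 kg product B

Let a = kg of product A, b = kg of product B (per acre).
K₂O: 0.24·a + 0.15·b = 113.23
P₂O₅: 0.035·a + 0.08·b = 42.4
Eliminate b: (row1) − 0.15/0.08·(row2) → 0.174375·a = 33.73, so a = 193.434.
Then b = (42.4 − 0.035·193.434) / 0.08 = 445.373.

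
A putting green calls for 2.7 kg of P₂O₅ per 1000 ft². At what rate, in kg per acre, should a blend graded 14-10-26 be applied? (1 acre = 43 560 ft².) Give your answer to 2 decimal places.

1176.12 kg of product per acre

Product per 1000 ft² = 2.7 / 10% = 27 kg.
Convert to per acre: 27 × 43.56 = 1176.12 kg.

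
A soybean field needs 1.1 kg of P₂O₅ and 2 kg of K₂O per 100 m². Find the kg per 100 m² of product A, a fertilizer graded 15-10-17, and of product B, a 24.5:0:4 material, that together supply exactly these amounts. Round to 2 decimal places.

11.00 kg product A, 3.25 kg product B

Let a = kg of product A, b = kg of product B (per 100 m²).
P₂O₅: 0.1·a + 0·b = 1.1
K₂O: 0.17·a + 0.04·b = 2
From row1: a = (1.1 − 0·b) / 0.1.
Into row2: 0.17·(1.1 − 0·b)/0.1 + 0.04·b = 2 → b = 3.25, a = 11.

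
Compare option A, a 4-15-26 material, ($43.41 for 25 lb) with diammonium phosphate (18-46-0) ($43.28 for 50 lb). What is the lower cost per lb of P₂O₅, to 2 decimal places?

$1.88 per lb P₂O₅ (diammonium phosphate)

option A: P₂O₅ per bag = 25 × 15% = 3.75 lb; cost = 43.41 / 3.75 = $11.5760/lb P₂O₅.
diammonium phosphate: P₂O₅ per bag = 50 × 46% = 23 lb; cost = 43.28 / 23 = $1.8817/lb P₂O₅.
diammonium phosphate is cheaper.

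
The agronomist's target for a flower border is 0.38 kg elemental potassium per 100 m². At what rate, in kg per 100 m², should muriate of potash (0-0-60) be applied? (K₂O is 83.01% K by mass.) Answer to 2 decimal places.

As K₂O: 0.38 / 0.8301 = 0.457776 kg per 100 m².
Product per 100 m² = 0.457776 / 60% = 0.76296 kg.

0.76 kg of product per hundred sq m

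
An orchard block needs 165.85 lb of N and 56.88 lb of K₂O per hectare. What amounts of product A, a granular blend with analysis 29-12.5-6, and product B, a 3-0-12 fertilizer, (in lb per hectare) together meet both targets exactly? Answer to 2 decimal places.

551.38 lb product A, 198.31 lb product B

Let a = lb of product A, b = lb of product B (per hectare).
N: 0.29·a + 0.03·b = 165.85
K₂O: 0.06·a + 0.12·b = 56.88
Eliminate a: (row1) − 0.29/0.06·(row2) → -0.55·b = -109.07, so b = 198.309.
Back-substitute: a = (165.85 − 0.03·198.309) / 0.29 = 551.382.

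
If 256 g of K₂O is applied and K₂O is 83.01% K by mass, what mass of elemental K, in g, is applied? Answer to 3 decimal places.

212.506 g K

K = 256 × 0.8301 = 212.5056 g.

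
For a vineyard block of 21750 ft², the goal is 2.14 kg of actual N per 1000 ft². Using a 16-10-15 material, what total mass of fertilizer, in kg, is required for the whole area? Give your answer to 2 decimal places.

290.91 kg

Product per 1000 ft² = 2.14 / 16% = 13.375 kg.
Total product = 13.375 × 21750 / 1000 = 290.906 kg.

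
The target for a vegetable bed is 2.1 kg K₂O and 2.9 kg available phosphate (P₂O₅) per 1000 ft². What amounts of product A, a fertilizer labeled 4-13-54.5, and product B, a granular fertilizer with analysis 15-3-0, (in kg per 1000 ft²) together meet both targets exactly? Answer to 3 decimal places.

Let a = kg of product A, b = kg of product B (per 1000 ft²).
K₂O: 0.545·a + 0·b = 2.1
P₂O₅: 0.13·a + 0.03·b = 2.9
Solving simultaneously: a = 3.85321, b = 79.9694.

3.853 kg product A, 79.969 kg product B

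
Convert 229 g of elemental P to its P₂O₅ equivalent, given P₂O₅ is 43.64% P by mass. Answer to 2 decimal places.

P₂O₅ = 229 / 0.4364 = 524.748 g.

524.75 g P₂O₅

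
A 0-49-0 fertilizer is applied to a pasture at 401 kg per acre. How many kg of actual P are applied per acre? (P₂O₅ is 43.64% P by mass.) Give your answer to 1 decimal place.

P₂O₅ per acre = 401 × 49% = 196.49 kg.
Elemental P = 196.49 × 0.4364 = 85.7482 kg per acre.

85.7 kg P per acre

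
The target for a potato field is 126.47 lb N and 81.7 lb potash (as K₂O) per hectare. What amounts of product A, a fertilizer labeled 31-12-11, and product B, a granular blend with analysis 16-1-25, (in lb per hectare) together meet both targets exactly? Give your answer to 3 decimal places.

309.608 lb product A, 190.573 lb product B

Per-hectare balance (a = product A, b = product B):
N: 0.31·a + 0.16·b = 126.47
K₂O: 0.11·a + 0.25·b = 81.7
Eliminate b: (row1) − 0.16/0.25·(row2) → 0.2396·a = 74.182, so a = 309.6077.
Then b = (81.7 − 0.11·309.6077) / 0.25 = 190.5726.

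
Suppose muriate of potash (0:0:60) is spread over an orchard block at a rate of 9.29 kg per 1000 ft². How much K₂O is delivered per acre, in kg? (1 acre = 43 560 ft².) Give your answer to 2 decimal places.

242.80 kg K₂O per acre

K₂O per 1000 ft² = 9.29 × 60% = 5.574 kg.
Convert to per acre: 5.574 × 43.56 = 242.803 kg.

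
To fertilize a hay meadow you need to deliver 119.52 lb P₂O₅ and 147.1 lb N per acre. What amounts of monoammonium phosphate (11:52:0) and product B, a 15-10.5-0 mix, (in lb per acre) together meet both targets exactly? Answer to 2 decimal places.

37.36 lb monoammonium phosphate, 953.27 lb product B

With a, b = lb per acre of monoammonium phosphate and product B:
P₂O₅: 0.52·a + 0.105·b = 119.52
N: 0.11·a + 0.15·b = 147.1
Solving simultaneously: a = 37.3589, b = 953.2701.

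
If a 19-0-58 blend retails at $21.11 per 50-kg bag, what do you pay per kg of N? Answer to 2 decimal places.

N in bag = 50 × 19% = 9.5 kg.
Cost per kg N = $21.11 / 9.5 = $2.2221.

$2.22 per kg N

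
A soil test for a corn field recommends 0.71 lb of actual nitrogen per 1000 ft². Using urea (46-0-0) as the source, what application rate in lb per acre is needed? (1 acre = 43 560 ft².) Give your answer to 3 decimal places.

67.234 lb of product per acre

Product per 1000 ft² = 0.71 / 46% = 1.54348 lb.
Convert to per acre: 1.54348 × 43.56 = 67.2339 lb.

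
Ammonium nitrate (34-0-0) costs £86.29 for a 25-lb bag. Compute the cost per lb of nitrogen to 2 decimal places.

£10.15 per lb N

N in bag = 25 × 34% = 8.5 lb.
Cost per lb N = £86.29 / 8.5 = £10.1518.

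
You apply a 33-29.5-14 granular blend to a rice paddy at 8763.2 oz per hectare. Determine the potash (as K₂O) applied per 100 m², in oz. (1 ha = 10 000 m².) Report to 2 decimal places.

K₂O per hectare = 8763.2 × 14% = 1226.85 oz.
Convert to per 100 m²: 1226.85 × 0.01 = 12.2685 oz.

12.27 oz K₂O per hundred sq m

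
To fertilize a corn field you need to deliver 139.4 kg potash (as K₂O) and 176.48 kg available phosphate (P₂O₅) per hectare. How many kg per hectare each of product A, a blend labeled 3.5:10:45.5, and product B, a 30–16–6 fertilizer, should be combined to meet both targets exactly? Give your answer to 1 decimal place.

Let a = kg of product A, b = kg of product B (per hectare).
K₂O: 0.455·a + 0.06·b = 139.4
P₂O₅: 0.1·a + 0.16·b = 176.48
Eliminate a: (row1) − 0.455/0.1·(row2) → -0.668·b = -663.584, so b = 993.389.
Back-substitute: a = (139.4 − 0.06·993.389) / 0.455 = 175.377.

175.4 kg product A, 993.4 kg product B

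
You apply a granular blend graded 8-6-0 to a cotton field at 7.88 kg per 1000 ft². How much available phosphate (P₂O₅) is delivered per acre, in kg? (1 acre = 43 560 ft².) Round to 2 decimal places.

P₂O₅ per 1000 ft² = 7.88 × 6% = 0.4728 kg.
Convert to per acre: 0.4728 × 43.56 = 20.5952 kg.

20.60 kg P₂O₅ per acre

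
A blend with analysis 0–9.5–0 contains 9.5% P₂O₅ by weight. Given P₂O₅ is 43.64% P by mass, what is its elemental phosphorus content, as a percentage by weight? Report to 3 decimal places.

%P = 9.5 × 0.4364 = 4.1458%.

4.146% P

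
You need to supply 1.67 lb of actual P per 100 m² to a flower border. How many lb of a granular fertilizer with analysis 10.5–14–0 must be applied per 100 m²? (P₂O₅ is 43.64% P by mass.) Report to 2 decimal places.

27.33 lb of product per hundred sq m

As P₂O₅: 1.67 / 0.4364 = 3.82676 lb per 100 m².
Product per 100 m² = 3.82676 / 14% = 27.334 lb.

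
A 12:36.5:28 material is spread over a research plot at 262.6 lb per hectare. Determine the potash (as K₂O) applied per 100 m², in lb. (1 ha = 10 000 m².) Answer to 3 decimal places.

0.735 lb K₂O per hundred sq m

K₂O per hectare = 262.6 × 28% = 73.528 lb.
Convert to per 100 m²: 73.528 × 0.01 = 0.73528 lb.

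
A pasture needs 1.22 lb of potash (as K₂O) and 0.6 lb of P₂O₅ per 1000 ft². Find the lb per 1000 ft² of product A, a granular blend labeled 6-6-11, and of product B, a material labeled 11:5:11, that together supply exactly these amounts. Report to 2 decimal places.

Let a = lb of product A, b = lb of product B (per 1000 ft²).
K₂O: 0.11·a + 0.11·b = 1.22
P₂O₅: 0.06·a + 0.05·b = 0.6
Solving simultaneously: a = 4.54545, b = 6.54545.

4.55 lb product A, 6.55 lb product B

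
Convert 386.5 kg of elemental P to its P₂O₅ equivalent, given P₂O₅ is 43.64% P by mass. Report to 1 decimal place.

P₂O₅ = 386.5 / 0.4364 = 885.655 kg.

885.7 kg P₂O₅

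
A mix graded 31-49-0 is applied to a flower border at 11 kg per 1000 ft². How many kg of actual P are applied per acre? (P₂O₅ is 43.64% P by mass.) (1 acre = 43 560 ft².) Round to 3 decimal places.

102.462 kg P per acre

P₂O₅ per 1000 ft² = 11 × 49% = 5.39 kg.
Elemental P = 5.39 × 0.4364 = 2.3522 kg per 1000 ft².
Convert to per acre: 2.3522 × 43.56 = 102.4617 kg.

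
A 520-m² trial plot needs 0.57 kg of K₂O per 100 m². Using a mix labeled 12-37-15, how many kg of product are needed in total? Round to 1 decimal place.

Product per 100 m² = 0.57 / 15% = 3.8 kg.
Total product = 3.8 × 520 / 100 = 19.76 kg.

19.8 kg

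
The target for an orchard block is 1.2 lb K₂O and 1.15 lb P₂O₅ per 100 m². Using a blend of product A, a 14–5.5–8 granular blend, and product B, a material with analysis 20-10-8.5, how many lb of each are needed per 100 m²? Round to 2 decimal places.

6.69 lb product A, 7.82 lb product B

Per-100 m² balance (a = product A, b = product B):
K₂O: 0.08·a + 0.085·b = 1.2
P₂O₅: 0.055·a + 0.1·b = 1.15
Eliminate b: (row1) − 0.085/0.1·(row2) → 0.03325·a = 0.2225, so a = 6.69173.
Then b = (1.15 − 0.055·6.69173) / 0.1 = 7.81955.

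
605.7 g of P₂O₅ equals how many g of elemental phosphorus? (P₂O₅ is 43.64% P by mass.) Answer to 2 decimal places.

P = 605.7 × 0.4364 = 264.327 g.

264.33 g P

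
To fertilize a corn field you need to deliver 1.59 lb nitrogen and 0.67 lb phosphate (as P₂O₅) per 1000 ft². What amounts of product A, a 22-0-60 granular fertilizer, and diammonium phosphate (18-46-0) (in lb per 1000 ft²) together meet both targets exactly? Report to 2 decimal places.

With a, b = lb per 1000 ft² of product A and diammonium phosphate:
N: 0.22·a + 0.18·b = 1.59
P₂O₅: 0·a + 0.46·b = 0.67
Solving simultaneously: a = 6.03557, b = 1.45652.

6.04 lb product A, 1.46 lb diammonium phosphate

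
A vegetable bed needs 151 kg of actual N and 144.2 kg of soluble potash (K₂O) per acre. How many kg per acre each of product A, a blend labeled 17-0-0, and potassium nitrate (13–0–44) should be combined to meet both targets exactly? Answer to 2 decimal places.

637.62 kg product A, 327.73 kg potassium nitrate

Let a = kg of product A, b = kg of potassium nitrate (per acre).
N: 0.17·a + 0.13·b = 151
K₂O: 0·a + 0.44·b = 144.2
Solving simultaneously: a = 637.6203, b = 327.727.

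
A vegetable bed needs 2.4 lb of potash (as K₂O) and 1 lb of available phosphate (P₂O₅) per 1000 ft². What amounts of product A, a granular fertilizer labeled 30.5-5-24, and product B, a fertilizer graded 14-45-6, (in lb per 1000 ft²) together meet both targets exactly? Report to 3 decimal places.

9.714 lb product A, 1.143 lb product B

Let a = lb of product A, b = lb of product B (per 1000 ft²).
K₂O: 0.24·a + 0.06·b = 2.4
P₂O₅: 0.05·a + 0.45·b = 1
Eliminate b: (row1) − 0.06/0.45·(row2) → 0.233333·a = 2.26667, so a = 9.71429.
Then b = (1 − 0.05·9.71429) / 0.45 = 1.14286.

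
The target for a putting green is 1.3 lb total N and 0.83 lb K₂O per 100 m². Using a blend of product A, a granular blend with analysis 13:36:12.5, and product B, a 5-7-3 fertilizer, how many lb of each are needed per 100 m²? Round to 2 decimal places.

Per-100 m² balance (a = product A, b = product B):
N: 0.13·a + 0.05·b = 1.3
K₂O: 0.125·a + 0.03·b = 0.83
Eliminate b: (row1) − 0.05/0.03·(row2) → -0.0783333·a = -0.0833333, so a = 1.06383.
Then b = (0.83 − 0.125·1.06383) / 0.03 = 23.234.

1.06 lb product A, 23.23 lb product B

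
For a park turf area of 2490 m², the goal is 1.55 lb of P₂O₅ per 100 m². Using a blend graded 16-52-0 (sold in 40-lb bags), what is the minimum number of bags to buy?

Product per 100 m² = 1.55 / 52% = 2.98077 lb.
Total product = 2.98077 × 2490 / 100 = 74.2212 lb.
Bags = ⌈74.2212 / 40⌉ = 2.

2 bags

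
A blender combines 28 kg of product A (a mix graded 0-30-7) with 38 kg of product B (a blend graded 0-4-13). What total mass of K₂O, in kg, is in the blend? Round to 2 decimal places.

K₂O mass = 7%×28 + 13%×38 = 6.9 kg.

6.90 kg K₂O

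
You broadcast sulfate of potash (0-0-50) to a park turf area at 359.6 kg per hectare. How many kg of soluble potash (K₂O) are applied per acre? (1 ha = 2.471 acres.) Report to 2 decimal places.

K₂O per hectare = 359.6 × 50% = 179.8 kg.
Convert to per acre: 179.8 × 0.404694 = 72.7641 kg.

72.76 kg K₂O per acre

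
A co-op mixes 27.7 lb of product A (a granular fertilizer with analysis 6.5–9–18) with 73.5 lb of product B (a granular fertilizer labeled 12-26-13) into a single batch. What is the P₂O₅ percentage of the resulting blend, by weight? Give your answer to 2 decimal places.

Total mass = 27.7 + 73.5 = 101.2 lb.
P₂O₅ mass = 9%×27.7 + 26%×73.5 = 21.603 lb.
% P₂O₅ = 21.603 / 101.2 = 21.3468%.

21.35% P₂O₅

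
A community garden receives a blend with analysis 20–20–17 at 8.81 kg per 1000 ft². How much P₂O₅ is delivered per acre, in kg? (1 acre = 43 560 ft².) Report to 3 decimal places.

P₂O₅ per 1000 ft² = 8.81 × 20% = 1.762 kg.
Convert to per acre: 1.762 × 43.56 = 76.7527 kg.

76.753 kg P₂O₅ per acre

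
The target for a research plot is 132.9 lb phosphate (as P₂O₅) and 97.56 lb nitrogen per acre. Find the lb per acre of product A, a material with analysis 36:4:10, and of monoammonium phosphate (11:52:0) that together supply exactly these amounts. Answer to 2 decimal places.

197.55 lb product A, 240.38 lb monoammonium phosphate

Let a = lb of product A, b = lb of monoammonium phosphate (per acre).
P₂O₅: 0.04·a + 0.52·b = 132.9
N: 0.36·a + 0.11·b = 97.56
Eliminate a: (row1) − 0.04/0.36·(row2) → 0.507778·b = 122.06, so b = 240.381.
Back-substitute: a = (132.9 − 0.52·240.381) / 0.04 = 197.5503.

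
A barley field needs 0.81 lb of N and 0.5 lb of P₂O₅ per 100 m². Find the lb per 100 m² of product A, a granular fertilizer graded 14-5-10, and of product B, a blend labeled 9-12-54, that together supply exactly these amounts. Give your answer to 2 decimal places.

Per-100 m² balance (a = product A, b = product B):
N: 0.14·a + 0.09·b = 0.81
P₂O₅: 0.05·a + 0.12·b = 0.5
Solving simultaneously: a = 4.2439, b = 2.39837.

4.24 lb product A, 2.40 lb product B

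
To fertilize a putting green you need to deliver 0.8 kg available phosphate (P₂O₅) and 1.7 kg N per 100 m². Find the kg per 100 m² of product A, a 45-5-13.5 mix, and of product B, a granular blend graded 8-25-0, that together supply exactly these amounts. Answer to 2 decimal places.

Per-100 m² balance (a = product A, b = product B):
P₂O₅: 0.05·a + 0.25·b = 0.8
N: 0.45·a + 0.08·b = 1.7
Eliminate a: (row1) − 0.05/0.45·(row2) → 0.241111·b = 0.611111, so b = 2.53456.
Back-substitute: a = (0.8 − 0.25·2.53456) / 0.05 = 3.32719.

3.33 kg product A, 2.53 kg product B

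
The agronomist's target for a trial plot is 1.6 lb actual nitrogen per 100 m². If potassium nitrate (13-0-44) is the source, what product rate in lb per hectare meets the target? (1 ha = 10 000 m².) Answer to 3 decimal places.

Product per 100 m² = 1.6 / 13% = 12.3077 lb.
Convert to per hectare: 12.3077 × 100 = 1230.7692 lb.

1230.769 lb of product per hectare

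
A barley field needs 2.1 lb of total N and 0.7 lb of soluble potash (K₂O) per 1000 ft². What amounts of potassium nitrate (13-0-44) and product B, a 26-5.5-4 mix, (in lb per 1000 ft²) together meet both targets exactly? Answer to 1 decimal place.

0.9 lb potassium nitrate, 7.6 lb product B

Per-1000 ft² balance (a = potassium nitrate, b = product B):
N: 0.13·a + 0.26·b = 2.1
K₂O: 0.44·a + 0.04·b = 0.7
Eliminate b: (row1) − 0.26/0.04·(row2) → -2.73·a = -2.45, so a = 0.897436.
Then b = (0.7 − 0.44·0.897436) / 0.04 = 7.62821.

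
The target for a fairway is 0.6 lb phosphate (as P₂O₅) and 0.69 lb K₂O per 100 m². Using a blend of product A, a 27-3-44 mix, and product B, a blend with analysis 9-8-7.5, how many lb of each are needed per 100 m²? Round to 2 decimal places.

0.31 lb product A, 7.38 lb product B

Let a = lb of product A, b = lb of product B (per 100 m²).
P₂O₅: 0.03·a + 0.08·b = 0.6
K₂O: 0.44·a + 0.075·b = 0.69
From row1: a = (0.6 − 0.08·b) / 0.03.
Into row2: 0.44·(0.6 − 0.08·b)/0.03 + 0.075·b = 0.69 → b = 7.38392, a = 0.30956.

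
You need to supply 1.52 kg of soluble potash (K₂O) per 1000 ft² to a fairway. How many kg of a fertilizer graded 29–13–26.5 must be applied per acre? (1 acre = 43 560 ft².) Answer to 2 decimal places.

Product per 1000 ft² = 1.52 / 26.5% = 5.73585 kg.
Convert to per acre: 5.73585 × 43.56 = 249.854 kg.

249.85 kg of product per acre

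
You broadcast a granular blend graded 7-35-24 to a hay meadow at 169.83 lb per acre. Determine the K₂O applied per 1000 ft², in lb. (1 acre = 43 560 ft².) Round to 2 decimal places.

0.94 lb K₂O per thousand sq ft

K₂O per acre = 169.83 × 24% = 40.7592 lb.
Convert to per 1000 ft²: 40.7592 × 0.0229568 = 0.935702 lb.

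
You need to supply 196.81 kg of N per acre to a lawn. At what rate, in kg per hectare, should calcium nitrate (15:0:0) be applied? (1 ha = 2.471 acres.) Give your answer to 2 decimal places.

Product per acre = 196.81 / 15% = 1312.07 kg.
Convert to per hectare: 1312.07 × 2.471 = 3242.117 kg.

3242.12 kg of product per hectare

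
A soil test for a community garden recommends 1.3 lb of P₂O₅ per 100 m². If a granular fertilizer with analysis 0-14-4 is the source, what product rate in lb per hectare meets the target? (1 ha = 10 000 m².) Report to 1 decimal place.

Product per 100 m² = 1.3 / 14% = 9.28571 lb.
Convert to per hectare: 9.28571 × 100 = 928.571 lb.

928.6 lb of product per hectare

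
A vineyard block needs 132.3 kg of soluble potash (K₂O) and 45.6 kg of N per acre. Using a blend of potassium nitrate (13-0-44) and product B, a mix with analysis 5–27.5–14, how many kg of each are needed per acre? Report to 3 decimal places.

Let a = kg of potassium nitrate, b = kg of product B (per acre).
K₂O: 0.44·a + 0.14·b = 132.3
N: 0.13·a + 0.05·b = 45.6
From row1: a = (132.3 − 0.14·b) / 0.44.
Into row2: 0.13·(132.3 − 0.14·b)/0.44 + 0.05·b = 45.6 → b = 753.9474, a = 60.78947.

60.789 kg potassium nitrate, 753.947 kg product B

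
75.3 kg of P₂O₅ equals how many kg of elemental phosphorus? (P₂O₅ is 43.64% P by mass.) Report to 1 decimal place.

P = 75.3 × 0.4364 = 32.8609 kg.

32.9 kg P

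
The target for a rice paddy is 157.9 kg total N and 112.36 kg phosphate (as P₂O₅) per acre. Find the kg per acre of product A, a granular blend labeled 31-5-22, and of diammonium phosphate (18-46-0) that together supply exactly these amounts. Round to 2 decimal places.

With a, b = kg per acre of product A and diammonium phosphate:
N: 0.31·a + 0.18·b = 157.9
P₂O₅: 0.05·a + 0.46·b = 112.36
Eliminate a: (row1) − 0.31/0.05·(row2) → -2.672·b = -538.732, so b = 201.621.
Back-substitute: a = (157.9 − 0.18·201.621) / 0.31 = 392.284.

392.28 kg product A, 201.62 kg diammonium phosphate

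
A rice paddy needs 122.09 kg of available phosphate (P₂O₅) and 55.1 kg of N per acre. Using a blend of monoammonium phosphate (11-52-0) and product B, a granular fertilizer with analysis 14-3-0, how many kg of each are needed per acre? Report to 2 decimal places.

222.15 kg monoammonium phosphate, 219.02 kg product B

Per-acre balance (a = monoammonium phosphate, b = product B):
P₂O₅: 0.52·a + 0.03·b = 122.09
N: 0.11·a + 0.14·b = 55.1
From row1: a = (122.09 − 0.03·b) / 0.52.
Into row2: 0.11·(122.09 − 0.03·b)/0.52 + 0.14·b = 55.1 → b = 219.023, a = 222.153.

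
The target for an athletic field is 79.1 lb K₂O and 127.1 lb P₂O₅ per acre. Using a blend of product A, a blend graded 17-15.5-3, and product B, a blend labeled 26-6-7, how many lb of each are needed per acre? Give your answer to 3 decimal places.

458.674 lb product A, 933.425 lb product B

Per-acre balance (a = product A, b = product B):
K₂O: 0.03·a + 0.07·b = 79.1
P₂O₅: 0.155·a + 0.06·b = 127.1
Eliminate a: (row1) − 0.03/0.155·(row2) → 0.0583871·b = 54.5, so b = 933.4254.
Back-substitute: a = (79.1 − 0.07·933.4254) / 0.03 = 458.67403.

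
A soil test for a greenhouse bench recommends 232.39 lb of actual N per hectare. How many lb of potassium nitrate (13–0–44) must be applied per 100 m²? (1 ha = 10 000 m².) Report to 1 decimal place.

17.9 lb of product per hundred sq m

Product per hectare = 232.39 / 13% = 1787.62 lb.
Convert to per 100 m²: 1787.62 × 0.01 = 17.8762 lb.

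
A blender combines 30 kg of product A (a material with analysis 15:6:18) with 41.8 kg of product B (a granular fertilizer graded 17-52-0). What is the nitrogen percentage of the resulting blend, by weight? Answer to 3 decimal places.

Total mass = 30 + 41.8 = 71.8 kg.
N mass = 15%×30 + 17%×41.8 = 11.606 kg.
% N = 11.606 / 71.8 = 16.1643%.

16.164% N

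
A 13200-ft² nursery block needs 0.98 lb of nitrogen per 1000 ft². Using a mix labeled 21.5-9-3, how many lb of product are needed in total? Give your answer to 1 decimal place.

Product per 1000 ft² = 0.98 / 21.5% = 4.55814 lb.
Total product = 4.55814 × 13200 / 1000 = 60.1674 lb.

60.2 lb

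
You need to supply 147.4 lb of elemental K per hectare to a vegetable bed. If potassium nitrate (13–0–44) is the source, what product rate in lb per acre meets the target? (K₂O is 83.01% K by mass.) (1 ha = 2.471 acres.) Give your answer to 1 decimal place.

As K₂O: 147.4 / 0.8301 = 177.569 lb per hectare.
Product per hectare = 177.569 / 44% = 403.566 lb.
Convert to per acre: 403.566 × 0.404694 = 163.321 lb.

163.3 lb of product per acre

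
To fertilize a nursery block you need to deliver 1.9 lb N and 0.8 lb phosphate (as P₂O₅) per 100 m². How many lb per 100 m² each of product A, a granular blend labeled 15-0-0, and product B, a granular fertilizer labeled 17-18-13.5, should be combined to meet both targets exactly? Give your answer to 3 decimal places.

7.630 lb product A, 4.444 lb product B

Let a = lb of product A, b = lb of product B (per 100 m²).
N: 0.15·a + 0.17·b = 1.9
P₂O₅: 0·a + 0.18·b = 0.8
Solving simultaneously: a = 7.62963, b = 4.44444.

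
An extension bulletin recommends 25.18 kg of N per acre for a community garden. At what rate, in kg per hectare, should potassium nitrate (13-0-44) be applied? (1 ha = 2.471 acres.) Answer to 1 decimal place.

478.6 kg of product per hectare

Product per acre = 25.18 / 13% = 193.692 kg.
Convert to per hectare: 193.692 × 2.471 = 478.614 kg.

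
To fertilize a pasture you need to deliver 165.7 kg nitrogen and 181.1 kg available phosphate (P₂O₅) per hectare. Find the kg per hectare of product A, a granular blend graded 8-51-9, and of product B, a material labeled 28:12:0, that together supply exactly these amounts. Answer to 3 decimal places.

With a, b = kg per hectare of product A and product B:
N: 0.08·a + 0.28·b = 165.7
P₂O₅: 0.51·a + 0.12·b = 181.1
Eliminate b: (row1) − 0.28/0.12·(row2) → -1.11·a = -256.867, so a = 231.4114.
Then b = (181.1 − 0.51·231.4114) / 0.12 = 525.6682.

231.411 kg product A, 525.668 kg product B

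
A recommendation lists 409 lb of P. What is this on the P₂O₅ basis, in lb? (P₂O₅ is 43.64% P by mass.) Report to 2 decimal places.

P₂O₅ = 409 / 0.4364 = 937.214 lb.

937.21 lb P₂O₅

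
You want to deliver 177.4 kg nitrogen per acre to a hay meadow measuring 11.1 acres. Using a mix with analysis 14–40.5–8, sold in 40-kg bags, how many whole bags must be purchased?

352 bags

Product per acre = 177.4 / 14% = 1267.14 kg.
Total product = 1267.14 × 11.1 = 14065.3 kg.
Bags = ⌈14065.3 / 40⌉ = 352.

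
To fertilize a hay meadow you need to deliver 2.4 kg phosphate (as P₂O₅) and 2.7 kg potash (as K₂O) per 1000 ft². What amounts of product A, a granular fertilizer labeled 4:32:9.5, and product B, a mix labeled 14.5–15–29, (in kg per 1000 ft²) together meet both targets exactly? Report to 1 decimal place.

3.7 kg product A, 8.1 kg product B

Per-1000 ft² balance (a = product A, b = product B):
P₂O₅: 0.32·a + 0.15·b = 2.4
K₂O: 0.095·a + 0.29·b = 2.7
Eliminate b: (row1) − 0.15/0.29·(row2) → 0.270862·a = 1.00345, so a = 3.70465.
Then b = (2.7 − 0.095·3.70465) / 0.29 = 8.09675.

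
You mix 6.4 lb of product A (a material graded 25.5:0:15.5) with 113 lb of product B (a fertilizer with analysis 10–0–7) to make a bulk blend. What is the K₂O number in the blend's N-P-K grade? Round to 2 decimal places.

7.46% K₂O

Total mass = 6.4 + 113 = 119.4 lb.
K₂O mass = 15.5%×6.4 + 7%×113 = 8.902 lb.
% K₂O = 8.902 / 119.4 = 7.45561%.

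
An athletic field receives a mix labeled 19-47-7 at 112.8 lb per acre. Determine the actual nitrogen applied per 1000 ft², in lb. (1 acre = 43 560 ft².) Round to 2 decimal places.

0.49 lb N per thousand sq ft

nitrogen per acre = 112.8 × 19% = 21.432 lb.
Convert to per 1000 ft²: 21.432 × 0.0229568 = 0.492011 lb.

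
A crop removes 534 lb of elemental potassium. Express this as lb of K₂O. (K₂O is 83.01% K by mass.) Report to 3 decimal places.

K₂O = 534 / 0.8301 = 643.29599 lb.

643.296 lb K₂O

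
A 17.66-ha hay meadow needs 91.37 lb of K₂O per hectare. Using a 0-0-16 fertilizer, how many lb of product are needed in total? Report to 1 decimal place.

10085.0 lb

Product per hectare = 91.37 / 16% = 571.062 lb.
Total product = 571.062 × 17.66 = 10084.96 lb.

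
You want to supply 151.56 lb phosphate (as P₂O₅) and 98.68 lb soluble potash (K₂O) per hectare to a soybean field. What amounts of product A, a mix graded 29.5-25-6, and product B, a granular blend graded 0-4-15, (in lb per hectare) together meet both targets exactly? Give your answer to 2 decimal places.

535.24 lb product A, 443.77 lb product B

Let a = lb of product A, b = lb of product B (per hectare).
P₂O₅: 0.25·a + 0.04·b = 151.56
K₂O: 0.06·a + 0.15·b = 98.68
From row1: a = (151.56 − 0.04·b) / 0.25.
Into row2: 0.06·(151.56 − 0.04·b)/0.25 + 0.15·b = 98.68 → b = 443.772, a = 535.236.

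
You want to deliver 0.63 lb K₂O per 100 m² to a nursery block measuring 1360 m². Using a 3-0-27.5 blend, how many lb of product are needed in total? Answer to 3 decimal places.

Product per 100 m² = 0.63 / 27.5% = 2.29091 lb.
Total product = 2.29091 × 1360 / 100 = 31.1564 lb.

31.156 lb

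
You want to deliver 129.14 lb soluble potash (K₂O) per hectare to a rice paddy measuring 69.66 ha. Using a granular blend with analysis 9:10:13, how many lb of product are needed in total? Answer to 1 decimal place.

69199.2 lb

Product per hectare = 129.14 / 13% = 993.385 lb.
Total product = 993.385 × 69.66 = 69199.17 lb.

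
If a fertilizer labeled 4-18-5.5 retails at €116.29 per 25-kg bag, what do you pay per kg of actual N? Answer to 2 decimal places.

€116.29 per kg N

N in bag = 25 × 4% = 1 kg.
Cost per kg N = €116.29 / 1 = €116.2900.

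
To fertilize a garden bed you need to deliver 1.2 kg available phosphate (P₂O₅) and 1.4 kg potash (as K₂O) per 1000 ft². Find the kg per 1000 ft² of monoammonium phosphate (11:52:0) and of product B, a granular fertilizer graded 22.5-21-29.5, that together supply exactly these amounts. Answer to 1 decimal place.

Let a = kg of monoammonium phosphate, b = kg of product B (per 1000 ft²).
P₂O₅: 0.52·a + 0.21·b = 1.2
K₂O: 0·a + 0.295·b = 1.4
Solving simultaneously: a = 0.391134, b = 4.74576.

0.4 kg monoammonium phosphate, 4.7 kg product B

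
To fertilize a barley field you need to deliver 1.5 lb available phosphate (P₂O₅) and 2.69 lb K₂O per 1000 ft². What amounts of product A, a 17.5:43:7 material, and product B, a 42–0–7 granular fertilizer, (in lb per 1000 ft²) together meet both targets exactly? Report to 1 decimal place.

With a, b = lb per 1000 ft² of product A and product B:
P₂O₅: 0.43·a + 0·b = 1.5
K₂O: 0.07·a + 0.07·b = 2.69
Eliminate a: (row1) − 0.43/0.07·(row2) → -0.43·b = -15.0243, so b = 34.9402.
Back-substitute: a = (1.5 − 0·34.9402) / 0.43 = 3.48837.

3.5 lb product A, 34.9 lb product B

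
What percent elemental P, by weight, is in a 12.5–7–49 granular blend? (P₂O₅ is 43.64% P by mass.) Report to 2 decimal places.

%P = 7 × 0.4364 = 3.0548%.

3.05% P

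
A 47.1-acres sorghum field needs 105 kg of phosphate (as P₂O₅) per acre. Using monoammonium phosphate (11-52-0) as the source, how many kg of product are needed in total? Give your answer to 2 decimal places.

9510.58 kg

Product per acre = 105 / 52% = 201.923 kg.
Total product = 201.923 × 47.1 = 9510.577 kg.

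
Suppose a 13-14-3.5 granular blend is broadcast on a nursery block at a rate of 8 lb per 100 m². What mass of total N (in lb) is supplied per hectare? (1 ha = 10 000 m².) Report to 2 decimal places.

104.00 lb N per hectare

nitrogen per 100 m² = 8 × 13% = 1.04 lb.
Convert to per hectare: 1.04 × 100 = 104 lb.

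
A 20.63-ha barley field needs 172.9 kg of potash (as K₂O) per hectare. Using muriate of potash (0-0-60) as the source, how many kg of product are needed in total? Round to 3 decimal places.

Product per hectare = 172.9 / 60% = 288.167 kg.
Total product = 288.167 × 20.63 = 5944.8783 kg.

5944.878 kg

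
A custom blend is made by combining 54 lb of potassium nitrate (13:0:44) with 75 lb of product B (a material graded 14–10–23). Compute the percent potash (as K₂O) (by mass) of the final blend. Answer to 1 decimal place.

Total mass = 54 + 75 = 129 lb.
K₂O mass = 44%×54 + 23%×75 = 41.01 lb.
% K₂O = 41.01 / 129 = 31.7907%.

31.8% K₂O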